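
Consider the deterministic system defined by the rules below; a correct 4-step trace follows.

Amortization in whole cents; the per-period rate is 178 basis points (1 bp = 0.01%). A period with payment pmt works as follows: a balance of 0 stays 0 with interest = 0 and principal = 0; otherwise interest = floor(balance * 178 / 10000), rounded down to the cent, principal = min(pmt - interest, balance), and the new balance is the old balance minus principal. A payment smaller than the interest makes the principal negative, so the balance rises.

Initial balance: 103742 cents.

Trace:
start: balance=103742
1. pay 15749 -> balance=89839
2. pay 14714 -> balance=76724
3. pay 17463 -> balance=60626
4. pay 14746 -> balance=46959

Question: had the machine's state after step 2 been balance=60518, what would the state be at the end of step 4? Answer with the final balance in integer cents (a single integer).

state after step 2 := balance=60518
3. pay 17463 -> balance=44132
4. pay 14746 -> balance=30171

30171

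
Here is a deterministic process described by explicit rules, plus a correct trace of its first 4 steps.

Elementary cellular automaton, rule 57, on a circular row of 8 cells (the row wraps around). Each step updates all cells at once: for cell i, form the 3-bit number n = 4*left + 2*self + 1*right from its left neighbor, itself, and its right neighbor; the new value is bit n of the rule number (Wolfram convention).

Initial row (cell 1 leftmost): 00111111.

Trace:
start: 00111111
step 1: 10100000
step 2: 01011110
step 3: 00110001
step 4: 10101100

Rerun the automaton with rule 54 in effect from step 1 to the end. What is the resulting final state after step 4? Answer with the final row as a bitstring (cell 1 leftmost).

(re-executing steps 1..4 under rule 54; state before step 1: 00111111)
step 1: 11000000
step 2: 00100001
step 3: 11110011
step 4: 00001100

00001100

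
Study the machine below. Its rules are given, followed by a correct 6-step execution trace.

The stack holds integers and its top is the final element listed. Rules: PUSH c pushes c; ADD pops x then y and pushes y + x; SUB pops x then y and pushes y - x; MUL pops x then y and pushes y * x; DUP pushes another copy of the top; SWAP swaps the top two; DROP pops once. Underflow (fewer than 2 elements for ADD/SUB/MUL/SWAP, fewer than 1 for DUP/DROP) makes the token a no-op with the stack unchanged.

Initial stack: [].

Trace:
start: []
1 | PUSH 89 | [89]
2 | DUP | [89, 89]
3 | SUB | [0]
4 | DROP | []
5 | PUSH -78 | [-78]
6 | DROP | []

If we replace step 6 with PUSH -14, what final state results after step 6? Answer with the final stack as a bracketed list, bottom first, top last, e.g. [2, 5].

[-78, -14]

(re-executing from step 6 with the substitution; state before step 6: [-78])
6 | PUSH -14 | [-78, -14]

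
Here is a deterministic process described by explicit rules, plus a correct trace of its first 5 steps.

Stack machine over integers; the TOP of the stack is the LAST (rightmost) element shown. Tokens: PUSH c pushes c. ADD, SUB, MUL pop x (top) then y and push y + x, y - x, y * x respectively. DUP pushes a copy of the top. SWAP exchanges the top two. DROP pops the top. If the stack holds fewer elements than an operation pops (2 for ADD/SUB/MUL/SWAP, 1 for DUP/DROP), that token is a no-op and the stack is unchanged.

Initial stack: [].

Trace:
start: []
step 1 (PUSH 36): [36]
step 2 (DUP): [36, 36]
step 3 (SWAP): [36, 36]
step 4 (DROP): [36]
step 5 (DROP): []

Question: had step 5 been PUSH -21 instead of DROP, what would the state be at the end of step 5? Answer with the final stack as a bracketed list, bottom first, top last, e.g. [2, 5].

(re-executing from step 5 with the substitution; state before step 5: [36])
step 5 (PUSH -21): [36, -21]

[36, -21]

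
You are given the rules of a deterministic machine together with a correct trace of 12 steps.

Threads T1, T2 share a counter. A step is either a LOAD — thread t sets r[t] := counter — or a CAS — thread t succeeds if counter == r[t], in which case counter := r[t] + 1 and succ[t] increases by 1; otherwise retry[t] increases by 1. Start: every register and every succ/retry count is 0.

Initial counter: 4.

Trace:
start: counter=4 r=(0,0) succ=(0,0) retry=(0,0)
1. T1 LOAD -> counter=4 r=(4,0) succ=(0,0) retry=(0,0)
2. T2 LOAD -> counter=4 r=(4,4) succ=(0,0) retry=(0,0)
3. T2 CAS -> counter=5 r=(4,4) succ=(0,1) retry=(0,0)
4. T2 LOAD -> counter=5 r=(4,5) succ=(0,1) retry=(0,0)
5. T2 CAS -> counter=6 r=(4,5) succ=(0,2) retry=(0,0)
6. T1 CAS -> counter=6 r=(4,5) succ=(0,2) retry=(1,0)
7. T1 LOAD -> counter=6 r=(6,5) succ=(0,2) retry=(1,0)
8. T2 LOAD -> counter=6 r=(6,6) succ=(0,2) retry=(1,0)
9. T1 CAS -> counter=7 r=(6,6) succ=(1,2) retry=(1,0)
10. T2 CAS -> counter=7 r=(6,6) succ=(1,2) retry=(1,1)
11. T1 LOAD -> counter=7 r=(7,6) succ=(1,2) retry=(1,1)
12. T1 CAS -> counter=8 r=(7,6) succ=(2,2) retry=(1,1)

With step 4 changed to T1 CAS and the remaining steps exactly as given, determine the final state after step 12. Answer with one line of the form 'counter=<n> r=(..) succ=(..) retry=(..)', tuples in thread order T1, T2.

(re-executing from step 4 with the substitution; state before step 4: counter=5 r=(4,4) succ=(0,1) retry=(0,0))
4. T1 CAS -> counter=5 r=(4,4) succ=(0,1) retry=(1,0)
5. T2 CAS -> counter=5 r=(4,4) succ=(0,1) retry=(1,1)
6. T1 CAS -> counter=5 r=(4,4) succ=(0,1) retry=(2,1)
7. T1 LOAD -> counter=5 r=(5,4) succ=(0,1) retry=(2,1)
8. T2 LOAD -> counter=5 r=(5,5) succ=(0,1) retry=(2,1)
9. T1 CAS -> counter=6 r=(5,5) succ=(1,1) retry=(2,1)
10. T2 CAS -> counter=6 r=(5,5) succ=(1,1) retry=(2,2)
11. T1 LOAD -> counter=6 r=(6,5) succ=(1,1) retry=(2,2)
12. T1 CAS -> counter=7 r=(6,5) succ=(2,1) retry=(2,2)

counter=7 r=(6,5) succ=(2,1) retry=(2,2)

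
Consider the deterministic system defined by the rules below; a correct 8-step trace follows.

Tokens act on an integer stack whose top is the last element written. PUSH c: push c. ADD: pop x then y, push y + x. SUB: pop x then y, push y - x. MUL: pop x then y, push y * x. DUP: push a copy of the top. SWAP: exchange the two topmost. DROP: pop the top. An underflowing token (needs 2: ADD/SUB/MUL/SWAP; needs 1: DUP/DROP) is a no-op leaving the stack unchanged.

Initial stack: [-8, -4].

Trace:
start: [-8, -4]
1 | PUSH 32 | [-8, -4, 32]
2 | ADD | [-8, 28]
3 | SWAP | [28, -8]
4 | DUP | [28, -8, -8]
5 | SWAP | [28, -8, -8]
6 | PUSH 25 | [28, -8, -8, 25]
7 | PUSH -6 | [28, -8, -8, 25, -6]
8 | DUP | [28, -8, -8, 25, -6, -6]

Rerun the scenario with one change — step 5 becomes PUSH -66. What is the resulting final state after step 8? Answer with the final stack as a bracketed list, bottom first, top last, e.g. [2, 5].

(re-executing from step 5 with the substitution; state before step 5: [28, -8, -8])
5 | PUSH -66 | [28, -8, -8, -66]
6 | PUSH 25 | [28, -8, -8, -66, 25]
7 | PUSH -6 | [28, -8, -8, -66, 25, -6]
8 | DUP | [28, -8, -8, -66, 25, -6, -6]

[28, -8, -8, -66, 25, -6, -6]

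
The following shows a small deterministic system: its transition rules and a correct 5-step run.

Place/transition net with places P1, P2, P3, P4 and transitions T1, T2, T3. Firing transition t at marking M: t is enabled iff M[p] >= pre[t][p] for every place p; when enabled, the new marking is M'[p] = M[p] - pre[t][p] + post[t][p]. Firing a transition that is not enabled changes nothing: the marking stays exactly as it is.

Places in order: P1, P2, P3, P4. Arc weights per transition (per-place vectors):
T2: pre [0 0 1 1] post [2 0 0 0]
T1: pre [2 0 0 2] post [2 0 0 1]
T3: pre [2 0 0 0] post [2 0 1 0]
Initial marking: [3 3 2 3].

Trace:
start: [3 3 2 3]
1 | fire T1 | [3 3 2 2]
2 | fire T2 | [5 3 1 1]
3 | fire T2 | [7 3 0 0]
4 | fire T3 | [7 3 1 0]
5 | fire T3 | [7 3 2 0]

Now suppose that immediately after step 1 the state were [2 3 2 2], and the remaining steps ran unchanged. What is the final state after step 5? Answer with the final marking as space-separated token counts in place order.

state after step 1 := [2 3 2 2]
2 | fire T2 | [4 3 1 1]
3 | fire T2 | [6 3 0 0]
4 | fire T3 | [6 3 1 0]
5 | fire T3 | [6 3 2 0]

6 3 2 0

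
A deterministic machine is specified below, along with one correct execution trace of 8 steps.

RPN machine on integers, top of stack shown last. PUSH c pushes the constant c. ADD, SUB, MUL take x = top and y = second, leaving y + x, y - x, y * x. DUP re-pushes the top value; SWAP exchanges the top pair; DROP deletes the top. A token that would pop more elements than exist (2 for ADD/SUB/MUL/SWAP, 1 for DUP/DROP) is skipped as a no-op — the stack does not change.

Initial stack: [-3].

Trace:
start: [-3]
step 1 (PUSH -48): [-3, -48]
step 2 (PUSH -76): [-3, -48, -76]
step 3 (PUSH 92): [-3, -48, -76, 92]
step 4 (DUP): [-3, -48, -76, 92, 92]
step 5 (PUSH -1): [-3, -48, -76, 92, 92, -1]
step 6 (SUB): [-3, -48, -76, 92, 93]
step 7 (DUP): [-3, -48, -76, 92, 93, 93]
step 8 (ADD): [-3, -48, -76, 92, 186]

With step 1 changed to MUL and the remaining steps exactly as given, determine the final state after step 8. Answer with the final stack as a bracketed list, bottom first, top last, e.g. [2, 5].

[-3, -76, 92, 186]

(re-executing from step 1 with the substitution; state before step 1: [-3])
step 1 (MUL): [-3]
step 2 (PUSH -76): [-3, -76]
step 3 (PUSH 92): [-3, -76, 92]
step 4 (DUP): [-3, -76, 92, 92]
step 5 (PUSH -1): [-3, -76, 92, 92, -1]
step 6 (SUB): [-3, -76, 92, 93]
step 7 (DUP): [-3, -76, 92, 93, 93]
step 8 (ADD): [-3, -76, 92, 186]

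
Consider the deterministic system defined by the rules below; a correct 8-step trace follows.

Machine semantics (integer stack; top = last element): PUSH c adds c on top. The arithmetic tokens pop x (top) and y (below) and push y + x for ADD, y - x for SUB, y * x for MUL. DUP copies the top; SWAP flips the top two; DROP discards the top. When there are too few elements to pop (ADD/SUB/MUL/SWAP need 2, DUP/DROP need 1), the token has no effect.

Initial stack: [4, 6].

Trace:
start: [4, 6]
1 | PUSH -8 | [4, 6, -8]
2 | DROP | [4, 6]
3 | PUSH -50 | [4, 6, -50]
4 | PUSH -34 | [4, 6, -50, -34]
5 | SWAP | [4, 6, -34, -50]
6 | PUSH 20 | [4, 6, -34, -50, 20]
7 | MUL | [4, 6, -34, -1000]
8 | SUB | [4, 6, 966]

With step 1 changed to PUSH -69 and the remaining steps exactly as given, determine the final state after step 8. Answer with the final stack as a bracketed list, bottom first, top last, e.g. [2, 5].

(re-executing from step 1 with the substitution; state before step 1: [4, 6])
1 | PUSH -69 | [4, 6, -69]
2 | DROP | [4, 6]
3 | PUSH -50 | [4, 6, -50]
4 | PUSH -34 | [4, 6, -50, -34]
5 | SWAP | [4, 6, -34, -50]
6 | PUSH 20 | [4, 6, -34, -50, 20]
7 | MUL | [4, 6, -34, -1000]
8 | SUB | [4, 6, 966]

[4, 6, 966]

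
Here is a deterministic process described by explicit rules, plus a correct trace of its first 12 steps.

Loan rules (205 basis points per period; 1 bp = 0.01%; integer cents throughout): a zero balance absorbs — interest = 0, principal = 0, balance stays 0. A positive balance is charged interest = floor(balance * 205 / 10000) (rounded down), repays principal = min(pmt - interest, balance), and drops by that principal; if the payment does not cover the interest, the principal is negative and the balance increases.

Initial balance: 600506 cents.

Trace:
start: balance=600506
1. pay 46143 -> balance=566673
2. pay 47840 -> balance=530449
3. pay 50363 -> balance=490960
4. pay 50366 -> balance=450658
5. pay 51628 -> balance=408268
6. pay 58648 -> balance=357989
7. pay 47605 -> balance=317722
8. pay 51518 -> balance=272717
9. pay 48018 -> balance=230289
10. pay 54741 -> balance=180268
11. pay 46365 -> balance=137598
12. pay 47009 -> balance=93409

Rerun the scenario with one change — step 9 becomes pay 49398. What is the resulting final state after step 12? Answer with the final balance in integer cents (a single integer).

91943

(re-executing from step 9 with the substitution; state before step 9: balance=272717)
9. pay 49398 -> balance=228909
10. pay 54741 -> balance=178860
11. pay 46365 -> balance=136161
12. pay 47009 -> balance=91943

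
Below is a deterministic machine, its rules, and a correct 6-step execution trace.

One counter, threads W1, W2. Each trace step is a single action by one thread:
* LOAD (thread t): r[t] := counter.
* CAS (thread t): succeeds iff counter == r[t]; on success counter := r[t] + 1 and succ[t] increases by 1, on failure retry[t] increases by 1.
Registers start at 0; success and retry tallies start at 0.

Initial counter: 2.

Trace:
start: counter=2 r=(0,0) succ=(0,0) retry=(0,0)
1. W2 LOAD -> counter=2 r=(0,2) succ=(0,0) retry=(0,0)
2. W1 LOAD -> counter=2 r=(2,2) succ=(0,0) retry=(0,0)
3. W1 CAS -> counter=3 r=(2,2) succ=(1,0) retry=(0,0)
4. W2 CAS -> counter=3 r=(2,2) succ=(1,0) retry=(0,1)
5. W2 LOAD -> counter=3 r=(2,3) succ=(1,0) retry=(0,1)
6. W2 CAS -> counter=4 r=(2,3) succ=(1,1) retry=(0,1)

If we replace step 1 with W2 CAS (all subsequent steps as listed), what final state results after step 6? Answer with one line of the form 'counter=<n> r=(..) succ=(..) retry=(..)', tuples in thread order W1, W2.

counter=4 r=(2,3) succ=(1,1) retry=(0,2)

(re-executing from step 1 with the substitution; state before step 1: counter=2 r=(0,0) succ=(0,0) retry=(0,0))
1. W2 CAS -> counter=2 r=(0,0) succ=(0,0) retry=(0,1)
2. W1 LOAD -> counter=2 r=(2,0) succ=(0,0) retry=(0,1)
3. W1 CAS -> counter=3 r=(2,0) succ=(1,0) retry=(0,1)
4. W2 CAS -> counter=3 r=(2,0) succ=(1,0) retry=(0,2)
5. W2 LOAD -> counter=3 r=(2,3) succ=(1,0) retry=(0,2)
6. W2 CAS -> counter=4 r=(2,3) succ=(1,1) retry=(0,2)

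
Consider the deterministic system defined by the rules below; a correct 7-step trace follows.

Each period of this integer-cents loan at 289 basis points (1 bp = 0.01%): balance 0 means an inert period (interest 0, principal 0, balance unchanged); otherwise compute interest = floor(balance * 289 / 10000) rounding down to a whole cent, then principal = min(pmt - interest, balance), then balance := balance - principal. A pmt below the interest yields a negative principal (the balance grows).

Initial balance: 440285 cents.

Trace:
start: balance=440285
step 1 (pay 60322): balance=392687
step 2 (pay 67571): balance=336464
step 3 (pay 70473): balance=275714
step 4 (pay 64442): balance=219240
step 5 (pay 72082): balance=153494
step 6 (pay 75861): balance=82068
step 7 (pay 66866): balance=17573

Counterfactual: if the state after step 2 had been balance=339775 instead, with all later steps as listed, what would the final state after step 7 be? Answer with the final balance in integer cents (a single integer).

state after step 2 := balance=339775
step 3 (pay 70473): balance=279121
step 4 (pay 64442): balance=222745
step 5 (pay 72082): balance=157100
step 6 (pay 75861): balance=85779
step 7 (pay 66866): balance=21392

21392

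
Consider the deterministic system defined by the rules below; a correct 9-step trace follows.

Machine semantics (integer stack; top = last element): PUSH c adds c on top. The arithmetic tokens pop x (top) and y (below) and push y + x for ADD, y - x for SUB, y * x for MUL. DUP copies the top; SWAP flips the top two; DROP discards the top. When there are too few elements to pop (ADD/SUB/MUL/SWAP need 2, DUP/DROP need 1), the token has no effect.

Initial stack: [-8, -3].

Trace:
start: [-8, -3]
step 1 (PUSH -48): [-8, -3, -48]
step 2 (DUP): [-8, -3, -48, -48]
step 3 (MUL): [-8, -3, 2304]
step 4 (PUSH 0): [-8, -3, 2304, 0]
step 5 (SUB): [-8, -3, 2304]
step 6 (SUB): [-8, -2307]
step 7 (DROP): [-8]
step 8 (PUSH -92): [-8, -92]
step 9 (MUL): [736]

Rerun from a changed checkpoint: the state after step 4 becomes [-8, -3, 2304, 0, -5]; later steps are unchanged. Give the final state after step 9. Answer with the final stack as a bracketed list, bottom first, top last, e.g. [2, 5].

[-8, 276]

state after step 4 := [-8, -3, 2304, 0, -5]
step 5 (SUB): [-8, -3, 2304, 5]
step 6 (SUB): [-8, -3, 2299]
step 7 (DROP): [-8, -3]
step 8 (PUSH -92): [-8, -3, -92]
step 9 (MUL): [-8, 276]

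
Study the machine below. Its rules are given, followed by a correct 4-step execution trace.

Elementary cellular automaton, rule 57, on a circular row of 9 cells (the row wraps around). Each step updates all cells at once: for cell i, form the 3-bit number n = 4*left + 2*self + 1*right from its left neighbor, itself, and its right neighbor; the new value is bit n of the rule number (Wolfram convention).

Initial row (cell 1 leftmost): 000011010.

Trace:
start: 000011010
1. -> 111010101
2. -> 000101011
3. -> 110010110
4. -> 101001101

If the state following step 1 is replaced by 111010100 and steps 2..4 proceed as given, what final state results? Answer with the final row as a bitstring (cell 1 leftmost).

101001010

state after step 1 := 111010100
2. -> 100101010
3. -> 010010101
4. -> 101001010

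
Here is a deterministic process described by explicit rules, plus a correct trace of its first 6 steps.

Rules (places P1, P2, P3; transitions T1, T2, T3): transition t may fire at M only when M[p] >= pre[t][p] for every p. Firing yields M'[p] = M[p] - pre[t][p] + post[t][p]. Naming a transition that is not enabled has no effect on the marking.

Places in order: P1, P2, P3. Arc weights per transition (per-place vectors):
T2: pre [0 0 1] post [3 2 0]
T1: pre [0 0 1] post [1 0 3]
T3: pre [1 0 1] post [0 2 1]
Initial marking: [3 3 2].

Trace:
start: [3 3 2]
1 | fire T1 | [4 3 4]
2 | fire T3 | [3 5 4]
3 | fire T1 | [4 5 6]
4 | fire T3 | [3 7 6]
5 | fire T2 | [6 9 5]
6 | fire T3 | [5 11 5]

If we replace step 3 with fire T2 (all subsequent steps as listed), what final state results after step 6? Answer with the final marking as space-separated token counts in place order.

(re-executing from step 3 with the substitution; state before step 3: [3 5 4])
3 | fire T2 | [6 7 3]
4 | fire T3 | [5 9 3]
5 | fire T2 | [8 11 2]
6 | fire T3 | [7 13 2]

7 13 2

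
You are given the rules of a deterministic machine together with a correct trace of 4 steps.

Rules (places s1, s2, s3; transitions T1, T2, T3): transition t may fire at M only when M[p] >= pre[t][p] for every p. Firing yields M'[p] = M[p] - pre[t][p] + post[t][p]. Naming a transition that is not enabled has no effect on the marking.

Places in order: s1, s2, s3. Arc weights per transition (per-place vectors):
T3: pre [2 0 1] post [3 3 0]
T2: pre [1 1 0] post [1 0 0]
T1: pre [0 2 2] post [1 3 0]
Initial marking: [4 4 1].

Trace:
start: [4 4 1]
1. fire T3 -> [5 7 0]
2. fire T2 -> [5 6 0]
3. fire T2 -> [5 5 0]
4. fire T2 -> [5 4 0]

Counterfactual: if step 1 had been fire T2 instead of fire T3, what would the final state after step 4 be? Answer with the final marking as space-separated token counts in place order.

4 0 1

(re-executing from step 1 with the substitution; state before step 1: [4 4 1])
1. fire T2 -> [4 3 1]
2. fire T2 -> [4 2 1]
3. fire T2 -> [4 1 1]
4. fire T2 -> [4 0 1]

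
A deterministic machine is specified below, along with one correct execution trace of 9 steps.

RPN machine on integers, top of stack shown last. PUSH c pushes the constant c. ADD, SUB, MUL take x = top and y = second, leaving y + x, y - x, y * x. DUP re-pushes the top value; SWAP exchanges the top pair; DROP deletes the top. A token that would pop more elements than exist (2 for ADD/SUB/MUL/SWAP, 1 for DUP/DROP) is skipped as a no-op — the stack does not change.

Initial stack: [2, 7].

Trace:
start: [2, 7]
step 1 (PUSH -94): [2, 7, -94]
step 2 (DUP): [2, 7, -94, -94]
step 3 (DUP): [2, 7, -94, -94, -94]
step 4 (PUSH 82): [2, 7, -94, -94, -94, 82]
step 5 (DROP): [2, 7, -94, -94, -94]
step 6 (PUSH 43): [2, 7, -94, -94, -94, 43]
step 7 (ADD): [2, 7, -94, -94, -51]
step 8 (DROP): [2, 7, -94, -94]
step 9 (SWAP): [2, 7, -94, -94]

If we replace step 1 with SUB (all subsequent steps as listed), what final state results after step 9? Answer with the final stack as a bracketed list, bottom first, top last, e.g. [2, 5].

(re-executing from step 1 with the substitution; state before step 1: [2, 7])
step 1 (SUB): [-5]
step 2 (DUP): [-5, -5]
step 3 (DUP): [-5, -5, -5]
step 4 (PUSH 82): [-5, -5, -5, 82]
step 5 (DROP): [-5, -5, -5]
step 6 (PUSH 43): [-5, -5, -5, 43]
step 7 (ADD): [-5, -5, 38]
step 8 (DROP): [-5, -5]
step 9 (SWAP): [-5, -5]

[-5, -5]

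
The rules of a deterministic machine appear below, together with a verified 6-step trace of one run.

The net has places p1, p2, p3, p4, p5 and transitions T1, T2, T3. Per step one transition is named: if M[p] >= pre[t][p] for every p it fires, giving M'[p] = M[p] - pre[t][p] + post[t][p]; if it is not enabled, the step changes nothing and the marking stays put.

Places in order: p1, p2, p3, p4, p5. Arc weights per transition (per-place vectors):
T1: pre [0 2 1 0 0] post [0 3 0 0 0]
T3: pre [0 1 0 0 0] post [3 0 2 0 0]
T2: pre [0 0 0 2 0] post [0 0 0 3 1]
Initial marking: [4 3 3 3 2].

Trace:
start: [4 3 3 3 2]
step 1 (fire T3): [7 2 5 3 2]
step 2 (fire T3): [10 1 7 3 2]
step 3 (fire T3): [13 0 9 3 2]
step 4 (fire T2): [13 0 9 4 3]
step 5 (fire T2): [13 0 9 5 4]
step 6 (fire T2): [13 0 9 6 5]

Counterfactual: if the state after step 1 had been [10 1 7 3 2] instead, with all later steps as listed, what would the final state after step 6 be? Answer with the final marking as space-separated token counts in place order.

13 0 9 6 5

state after step 1 := [10 1 7 3 2]
step 2 (fire T3): [13 0 9 3 2]
step 3 (fire T3): [13 0 9 3 2]
step 4 (fire T2): [13 0 9 4 3]
step 5 (fire T2): [13 0 9 5 4]
step 6 (fire T2): [13 0 9 6 5]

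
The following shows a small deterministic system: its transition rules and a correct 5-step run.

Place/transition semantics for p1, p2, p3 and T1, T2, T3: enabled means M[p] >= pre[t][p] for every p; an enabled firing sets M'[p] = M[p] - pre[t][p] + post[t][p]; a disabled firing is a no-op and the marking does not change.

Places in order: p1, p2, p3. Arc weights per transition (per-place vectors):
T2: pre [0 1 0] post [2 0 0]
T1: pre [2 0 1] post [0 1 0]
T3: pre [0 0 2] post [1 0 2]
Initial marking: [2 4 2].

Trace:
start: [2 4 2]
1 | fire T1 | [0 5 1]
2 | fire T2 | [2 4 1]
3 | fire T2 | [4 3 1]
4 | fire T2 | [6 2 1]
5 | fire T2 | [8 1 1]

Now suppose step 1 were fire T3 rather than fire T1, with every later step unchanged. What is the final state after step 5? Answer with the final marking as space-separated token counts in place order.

(re-executing from step 1 with the substitution; state before step 1: [2 4 2])
1 | fire T3 | [3 4 2]
2 | fire T2 | [5 3 2]
3 | fire T2 | [7 2 2]
4 | fire T2 | [9 1 2]
5 | fire T2 | [11 0 2]

11 0 2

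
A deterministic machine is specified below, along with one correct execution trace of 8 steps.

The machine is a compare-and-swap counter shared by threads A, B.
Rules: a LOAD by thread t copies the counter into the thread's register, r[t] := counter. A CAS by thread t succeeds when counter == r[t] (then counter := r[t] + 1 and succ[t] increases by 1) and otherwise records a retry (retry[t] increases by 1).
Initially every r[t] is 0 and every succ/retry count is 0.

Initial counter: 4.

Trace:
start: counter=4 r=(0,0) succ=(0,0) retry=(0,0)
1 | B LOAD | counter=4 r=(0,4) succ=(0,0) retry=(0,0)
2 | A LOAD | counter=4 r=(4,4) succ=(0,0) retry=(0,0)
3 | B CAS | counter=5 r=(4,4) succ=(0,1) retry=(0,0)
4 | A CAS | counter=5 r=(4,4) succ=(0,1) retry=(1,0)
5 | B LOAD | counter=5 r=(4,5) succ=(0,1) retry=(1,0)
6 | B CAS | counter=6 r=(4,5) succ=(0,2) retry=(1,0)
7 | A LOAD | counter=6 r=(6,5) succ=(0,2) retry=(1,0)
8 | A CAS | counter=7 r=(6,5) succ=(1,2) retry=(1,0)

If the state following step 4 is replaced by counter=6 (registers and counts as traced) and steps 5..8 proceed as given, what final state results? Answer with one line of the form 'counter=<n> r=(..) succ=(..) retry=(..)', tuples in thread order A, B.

counter=8 r=(7,6) succ=(1,2) retry=(1,0)

state after step 4 := counter=6 r=(4,4) succ=(0,1) retry=(1,0)
5 | B LOAD | counter=6 r=(4,6) succ=(0,1) retry=(1,0)
6 | B CAS | counter=7 r=(4,6) succ=(0,2) retry=(1,0)
7 | A LOAD | counter=7 r=(7,6) succ=(0,2) retry=(1,0)
8 | A CAS | counter=8 r=(7,6) succ=(1,2) retry=(1,0)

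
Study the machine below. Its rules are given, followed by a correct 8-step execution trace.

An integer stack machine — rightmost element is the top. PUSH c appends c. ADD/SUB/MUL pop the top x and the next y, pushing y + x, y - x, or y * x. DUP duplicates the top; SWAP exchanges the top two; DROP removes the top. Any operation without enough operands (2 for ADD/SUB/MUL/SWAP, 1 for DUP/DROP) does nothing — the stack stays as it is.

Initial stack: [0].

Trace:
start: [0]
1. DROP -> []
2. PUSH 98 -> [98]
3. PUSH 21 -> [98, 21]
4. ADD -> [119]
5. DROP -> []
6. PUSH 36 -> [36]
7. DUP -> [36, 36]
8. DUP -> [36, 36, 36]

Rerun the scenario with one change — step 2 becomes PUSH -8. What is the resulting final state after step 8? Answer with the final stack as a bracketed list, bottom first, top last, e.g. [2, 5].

(re-executing from step 2 with the substitution; state before step 2: [])
2. PUSH -8 -> [-8]
3. PUSH 21 -> [-8, 21]
4. ADD -> [13]
5. DROP -> []
6. PUSH 36 -> [36]
7. DUP -> [36, 36]
8. DUP -> [36, 36, 36]

[36, 36, 36]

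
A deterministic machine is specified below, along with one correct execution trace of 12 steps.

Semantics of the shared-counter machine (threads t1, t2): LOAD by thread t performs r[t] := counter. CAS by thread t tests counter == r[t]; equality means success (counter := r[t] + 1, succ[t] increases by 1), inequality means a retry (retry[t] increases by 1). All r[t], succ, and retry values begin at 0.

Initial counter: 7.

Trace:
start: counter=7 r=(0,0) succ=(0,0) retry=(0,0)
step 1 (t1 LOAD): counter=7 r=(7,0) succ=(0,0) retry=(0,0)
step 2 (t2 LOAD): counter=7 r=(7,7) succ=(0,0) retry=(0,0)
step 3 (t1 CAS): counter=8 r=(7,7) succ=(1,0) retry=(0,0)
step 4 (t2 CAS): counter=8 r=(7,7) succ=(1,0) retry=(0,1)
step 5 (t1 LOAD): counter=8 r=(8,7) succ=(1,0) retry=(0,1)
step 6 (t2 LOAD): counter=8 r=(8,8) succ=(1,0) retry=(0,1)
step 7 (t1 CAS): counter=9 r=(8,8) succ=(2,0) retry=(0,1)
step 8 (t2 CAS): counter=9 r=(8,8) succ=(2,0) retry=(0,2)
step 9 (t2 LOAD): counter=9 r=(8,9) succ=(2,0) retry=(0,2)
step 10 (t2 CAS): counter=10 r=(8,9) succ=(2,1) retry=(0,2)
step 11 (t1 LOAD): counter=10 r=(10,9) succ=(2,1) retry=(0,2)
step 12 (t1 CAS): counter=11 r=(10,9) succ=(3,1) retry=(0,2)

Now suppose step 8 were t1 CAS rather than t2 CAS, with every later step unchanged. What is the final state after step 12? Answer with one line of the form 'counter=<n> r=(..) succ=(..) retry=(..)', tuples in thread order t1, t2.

counter=11 r=(10,9) succ=(3,1) retry=(1,1)

(re-executing from step 8 with the substitution; state before step 8: counter=9 r=(8,8) succ=(2,0) retry=(0,1))
step 8 (t1 CAS): counter=9 r=(8,8) succ=(2,0) retry=(1,1)
step 9 (t2 LOAD): counter=9 r=(8,9) succ=(2,0) retry=(1,1)
step 10 (t2 CAS): counter=10 r=(8,9) succ=(2,1) retry=(1,1)
step 11 (t1 LOAD): counter=10 r=(10,9) succ=(2,1) retry=(1,1)
step 12 (t1 CAS): counter=11 r=(10,9) succ=(3,1) retry=(1,1)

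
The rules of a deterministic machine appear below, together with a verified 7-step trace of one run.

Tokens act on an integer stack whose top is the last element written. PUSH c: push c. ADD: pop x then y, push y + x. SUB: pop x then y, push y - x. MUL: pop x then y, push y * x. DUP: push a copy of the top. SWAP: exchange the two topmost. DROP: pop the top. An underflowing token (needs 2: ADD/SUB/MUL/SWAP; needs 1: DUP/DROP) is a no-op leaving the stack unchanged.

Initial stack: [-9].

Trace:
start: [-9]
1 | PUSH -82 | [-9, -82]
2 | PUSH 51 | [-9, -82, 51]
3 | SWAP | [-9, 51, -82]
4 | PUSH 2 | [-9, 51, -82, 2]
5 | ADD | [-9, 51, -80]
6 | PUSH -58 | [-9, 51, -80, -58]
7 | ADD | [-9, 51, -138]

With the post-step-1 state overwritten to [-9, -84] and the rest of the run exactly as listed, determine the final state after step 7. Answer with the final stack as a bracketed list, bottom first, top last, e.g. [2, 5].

[-9, 51, -140]

state after step 1 := [-9, -84]
2 | PUSH 51 | [-9, -84, 51]
3 | SWAP | [-9, 51, -84]
4 | PUSH 2 | [-9, 51, -84, 2]
5 | ADD | [-9, 51, -82]
6 | PUSH -58 | [-9, 51, -82, -58]
7 | ADD | [-9, 51, -140]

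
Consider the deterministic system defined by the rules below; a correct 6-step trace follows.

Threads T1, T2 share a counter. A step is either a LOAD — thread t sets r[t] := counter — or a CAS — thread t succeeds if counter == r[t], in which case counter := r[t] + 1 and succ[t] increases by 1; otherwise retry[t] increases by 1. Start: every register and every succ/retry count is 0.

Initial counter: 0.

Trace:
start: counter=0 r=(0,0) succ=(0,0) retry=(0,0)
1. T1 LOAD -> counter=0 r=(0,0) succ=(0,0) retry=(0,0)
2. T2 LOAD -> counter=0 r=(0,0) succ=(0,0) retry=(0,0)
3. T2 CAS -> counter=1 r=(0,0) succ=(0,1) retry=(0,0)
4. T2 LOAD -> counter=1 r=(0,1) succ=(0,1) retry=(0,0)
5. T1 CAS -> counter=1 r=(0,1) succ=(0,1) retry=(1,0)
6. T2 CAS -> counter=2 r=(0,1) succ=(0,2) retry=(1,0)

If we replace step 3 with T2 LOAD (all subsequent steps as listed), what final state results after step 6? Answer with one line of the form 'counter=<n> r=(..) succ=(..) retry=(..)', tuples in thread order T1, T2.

counter=1 r=(0,0) succ=(1,0) retry=(0,1)

(re-executing from step 3 with the substitution; state before step 3: counter=0 r=(0,0) succ=(0,0) retry=(0,0))
3. T2 LOAD -> counter=0 r=(0,0) succ=(0,0) retry=(0,0)
4. T2 LOAD -> counter=0 r=(0,0) succ=(0,0) retry=(0,0)
5. T1 CAS -> counter=1 r=(0,0) succ=(1,0) retry=(0,0)
6. T2 CAS -> counter=1 r=(0,0) succ=(1,0) retry=(0,1)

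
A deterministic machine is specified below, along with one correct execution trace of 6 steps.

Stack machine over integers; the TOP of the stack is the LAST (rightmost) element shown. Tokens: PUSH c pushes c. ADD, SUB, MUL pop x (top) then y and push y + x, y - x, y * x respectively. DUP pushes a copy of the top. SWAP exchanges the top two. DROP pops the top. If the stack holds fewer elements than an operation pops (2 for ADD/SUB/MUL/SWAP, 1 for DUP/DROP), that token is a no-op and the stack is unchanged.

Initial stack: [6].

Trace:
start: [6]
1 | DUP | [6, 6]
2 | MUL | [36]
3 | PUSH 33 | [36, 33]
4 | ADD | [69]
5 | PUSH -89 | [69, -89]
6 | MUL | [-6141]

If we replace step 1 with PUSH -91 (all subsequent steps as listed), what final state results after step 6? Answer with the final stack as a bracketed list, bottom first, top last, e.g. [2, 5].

[45657]

(re-executing from step 1 with the substitution; state before step 1: [6])
1 | PUSH -91 | [6, -91]
2 | MUL | [-546]
3 | PUSH 33 | [-546, 33]
4 | ADD | [-513]
5 | PUSH -89 | [-513, -89]
6 | MUL | [45657]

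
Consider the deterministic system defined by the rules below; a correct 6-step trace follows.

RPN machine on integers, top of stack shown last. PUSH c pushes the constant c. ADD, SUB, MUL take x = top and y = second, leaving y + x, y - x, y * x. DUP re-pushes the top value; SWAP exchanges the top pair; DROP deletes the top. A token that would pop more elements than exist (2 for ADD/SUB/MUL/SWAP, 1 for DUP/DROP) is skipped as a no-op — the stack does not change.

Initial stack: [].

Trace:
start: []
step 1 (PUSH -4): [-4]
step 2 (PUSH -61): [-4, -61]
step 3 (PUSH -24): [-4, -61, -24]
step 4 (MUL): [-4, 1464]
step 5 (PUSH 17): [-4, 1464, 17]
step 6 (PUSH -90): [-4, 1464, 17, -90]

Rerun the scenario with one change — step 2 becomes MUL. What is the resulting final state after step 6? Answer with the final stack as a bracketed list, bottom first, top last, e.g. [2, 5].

(re-executing from step 2 with the substitution; state before step 2: [-4])
step 2 (MUL): [-4]
step 3 (PUSH -24): [-4, -24]
step 4 (MUL): [96]
step 5 (PUSH 17): [96, 17]
step 6 (PUSH -90): [96, 17, -90]

[96, 17, -90]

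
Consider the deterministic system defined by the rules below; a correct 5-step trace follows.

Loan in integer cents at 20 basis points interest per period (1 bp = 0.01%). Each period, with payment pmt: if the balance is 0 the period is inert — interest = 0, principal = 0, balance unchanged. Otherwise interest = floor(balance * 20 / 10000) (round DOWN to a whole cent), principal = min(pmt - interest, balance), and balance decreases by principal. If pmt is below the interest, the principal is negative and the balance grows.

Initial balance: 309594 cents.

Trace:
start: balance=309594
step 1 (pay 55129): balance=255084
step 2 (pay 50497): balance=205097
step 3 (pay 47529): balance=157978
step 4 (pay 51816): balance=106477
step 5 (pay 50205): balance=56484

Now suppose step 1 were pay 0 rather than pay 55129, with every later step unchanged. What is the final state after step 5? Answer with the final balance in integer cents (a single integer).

112055

(re-executing from step 1 with the substitution; state before step 1: balance=309594)
step 1 (pay 0): balance=310213
step 2 (pay 50497): balance=260336
step 3 (pay 47529): balance=213327
step 4 (pay 51816): balance=161937
step 5 (pay 50205): balance=112055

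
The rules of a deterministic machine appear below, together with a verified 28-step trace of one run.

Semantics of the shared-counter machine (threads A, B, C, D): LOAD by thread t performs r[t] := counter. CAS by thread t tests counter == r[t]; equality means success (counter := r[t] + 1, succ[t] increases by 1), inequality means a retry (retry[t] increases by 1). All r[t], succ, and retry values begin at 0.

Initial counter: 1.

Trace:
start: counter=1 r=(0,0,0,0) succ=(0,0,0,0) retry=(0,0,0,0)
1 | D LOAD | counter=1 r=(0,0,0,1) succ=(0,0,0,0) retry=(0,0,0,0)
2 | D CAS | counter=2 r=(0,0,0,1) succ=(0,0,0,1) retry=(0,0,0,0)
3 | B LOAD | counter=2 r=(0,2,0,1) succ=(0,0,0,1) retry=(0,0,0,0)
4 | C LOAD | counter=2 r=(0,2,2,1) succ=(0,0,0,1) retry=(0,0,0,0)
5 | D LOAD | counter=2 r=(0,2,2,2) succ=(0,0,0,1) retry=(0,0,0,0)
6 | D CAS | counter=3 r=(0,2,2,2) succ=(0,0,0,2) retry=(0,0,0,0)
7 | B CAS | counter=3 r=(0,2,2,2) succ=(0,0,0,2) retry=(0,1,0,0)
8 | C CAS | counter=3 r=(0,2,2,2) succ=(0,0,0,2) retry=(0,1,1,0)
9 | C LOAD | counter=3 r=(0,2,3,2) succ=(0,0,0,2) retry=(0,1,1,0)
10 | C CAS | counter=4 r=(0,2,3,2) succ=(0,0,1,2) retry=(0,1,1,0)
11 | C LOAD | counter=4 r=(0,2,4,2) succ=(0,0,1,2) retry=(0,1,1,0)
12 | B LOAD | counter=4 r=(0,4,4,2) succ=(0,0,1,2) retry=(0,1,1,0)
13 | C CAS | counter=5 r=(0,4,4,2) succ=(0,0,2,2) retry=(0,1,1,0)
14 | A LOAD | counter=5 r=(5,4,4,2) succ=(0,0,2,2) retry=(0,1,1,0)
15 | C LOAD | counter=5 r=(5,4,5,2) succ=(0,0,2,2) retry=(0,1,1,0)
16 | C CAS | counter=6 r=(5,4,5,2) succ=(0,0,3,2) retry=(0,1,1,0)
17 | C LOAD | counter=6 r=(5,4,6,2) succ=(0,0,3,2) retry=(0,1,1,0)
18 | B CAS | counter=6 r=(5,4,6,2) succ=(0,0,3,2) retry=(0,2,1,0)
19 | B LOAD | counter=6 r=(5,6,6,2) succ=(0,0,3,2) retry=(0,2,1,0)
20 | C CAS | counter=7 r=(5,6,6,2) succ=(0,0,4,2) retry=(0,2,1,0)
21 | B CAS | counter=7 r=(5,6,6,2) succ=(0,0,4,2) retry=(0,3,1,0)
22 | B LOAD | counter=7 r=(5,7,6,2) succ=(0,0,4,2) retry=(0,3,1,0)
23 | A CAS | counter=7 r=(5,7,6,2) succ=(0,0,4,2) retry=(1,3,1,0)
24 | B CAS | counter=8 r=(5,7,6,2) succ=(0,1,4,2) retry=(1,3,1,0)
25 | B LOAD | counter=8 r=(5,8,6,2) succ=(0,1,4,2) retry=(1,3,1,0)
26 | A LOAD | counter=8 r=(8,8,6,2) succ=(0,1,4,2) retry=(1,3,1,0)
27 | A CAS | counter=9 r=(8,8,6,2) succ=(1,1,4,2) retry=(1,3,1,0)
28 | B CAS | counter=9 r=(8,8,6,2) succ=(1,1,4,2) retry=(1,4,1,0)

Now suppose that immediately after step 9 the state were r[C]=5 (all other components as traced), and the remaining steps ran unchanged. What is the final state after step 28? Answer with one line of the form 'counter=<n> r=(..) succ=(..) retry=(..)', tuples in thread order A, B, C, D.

state after step 9 := counter=3 r=(0,2,5,2) succ=(0,0,0,2) retry=(0,1,1,0)
10 | C CAS | counter=3 r=(0,2,5,2) succ=(0,0,0,2) retry=(0,1,2,0)
11 | C LOAD | counter=3 r=(0,2,3,2) succ=(0,0,0,2) retry=(0,1,2,0)
12 | B LOAD | counter=3 r=(0,3,3,2) succ=(0,0,0,2) retry=(0,1,2,0)
13 | C CAS | counter=4 r=(0,3,3,2) succ=(0,0,1,2) retry=(0,1,2,0)
14 | A LOAD | counter=4 r=(4,3,3,2) succ=(0,0,1,2) retry=(0,1,2,0)
15 | C LOAD | counter=4 r=(4,3,4,2) succ=(0,0,1,2) retry=(0,1,2,0)
16 | C CAS | counter=5 r=(4,3,4,2) succ=(0,0,2,2) retry=(0,1,2,0)
17 | C LOAD | counter=5 r=(4,3,5,2) succ=(0,0,2,2) retry=(0,1,2,0)
18 | B CAS | counter=5 r=(4,3,5,2) succ=(0,0,2,2) retry=(0,2,2,0)
19 | B LOAD | counter=5 r=(4,5,5,2) succ=(0,0,2,2) retry=(0,2,2,0)
20 | C CAS | counter=6 r=(4,5,5,2) succ=(0,0,3,2) retry=(0,2,2,0)
21 | B CAS | counter=6 r=(4,5,5,2) succ=(0,0,3,2) retry=(0,3,2,0)
22 | B LOAD | counter=6 r=(4,6,5,2) succ=(0,0,3,2) retry=(0,3,2,0)
23 | A CAS | counter=6 r=(4,6,5,2) succ=(0,0,3,2) retry=(1,3,2,0)
24 | B CAS | counter=7 r=(4,6,5,2) succ=(0,1,3,2) retry=(1,3,2,0)
25 | B LOAD | counter=7 r=(4,7,5,2) succ=(0,1,3,2) retry=(1,3,2,0)
26 | A LOAD | counter=7 r=(7,7,5,2) succ=(0,1,3,2) retry=(1,3,2,0)
27 | A CAS | counter=8 r=(7,7,5,2) succ=(1,1,3,2) retry=(1,3,2,0)
28 | B CAS | counter=8 r=(7,7,5,2) succ=(1,1,3,2) retry=(1,4,2,0)

counter=8 r=(7,7,5,2) succ=(1,1,3,2) retry=(1,4,2,0)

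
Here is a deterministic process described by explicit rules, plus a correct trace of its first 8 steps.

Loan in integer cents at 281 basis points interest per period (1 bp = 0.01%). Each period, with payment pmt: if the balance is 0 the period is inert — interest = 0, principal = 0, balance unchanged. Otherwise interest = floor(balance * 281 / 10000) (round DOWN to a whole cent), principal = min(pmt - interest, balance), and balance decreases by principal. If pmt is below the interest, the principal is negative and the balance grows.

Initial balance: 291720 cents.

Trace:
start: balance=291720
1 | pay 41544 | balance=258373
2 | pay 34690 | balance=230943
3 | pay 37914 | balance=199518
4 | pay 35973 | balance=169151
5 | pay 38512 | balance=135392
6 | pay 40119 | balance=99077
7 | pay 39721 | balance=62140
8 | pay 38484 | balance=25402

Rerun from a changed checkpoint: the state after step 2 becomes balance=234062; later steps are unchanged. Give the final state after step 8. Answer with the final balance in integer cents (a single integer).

29083

state after step 2 := balance=234062
3 | pay 37914 | balance=202725
4 | pay 35973 | balance=172448
5 | pay 38512 | balance=138781
6 | pay 40119 | balance=102561
7 | pay 39721 | balance=65721
8 | pay 38484 | balance=29083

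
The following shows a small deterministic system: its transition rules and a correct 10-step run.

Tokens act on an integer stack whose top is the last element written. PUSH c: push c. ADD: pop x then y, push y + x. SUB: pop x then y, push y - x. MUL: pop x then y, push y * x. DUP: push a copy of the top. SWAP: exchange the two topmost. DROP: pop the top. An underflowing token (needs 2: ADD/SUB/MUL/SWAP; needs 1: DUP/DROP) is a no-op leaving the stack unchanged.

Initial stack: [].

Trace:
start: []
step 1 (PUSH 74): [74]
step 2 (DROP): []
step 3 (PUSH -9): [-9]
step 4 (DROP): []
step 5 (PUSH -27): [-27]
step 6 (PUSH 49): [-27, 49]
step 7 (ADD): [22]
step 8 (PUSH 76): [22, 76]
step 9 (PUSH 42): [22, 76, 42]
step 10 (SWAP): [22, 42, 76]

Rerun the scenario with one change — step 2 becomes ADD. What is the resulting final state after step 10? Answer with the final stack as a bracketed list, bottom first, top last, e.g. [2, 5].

[74, 22, 42, 76]

(re-executing from step 2 with the substitution; state before step 2: [74])
step 2 (ADD): [74]
step 3 (PUSH -9): [74, -9]
step 4 (DROP): [74]
step 5 (PUSH -27): [74, -27]
step 6 (PUSH 49): [74, -27, 49]
step 7 (ADD): [74, 22]
step 8 (PUSH 76): [74, 22, 76]
step 9 (PUSH 42): [74, 22, 76, 42]
step 10 (SWAP): [74, 22, 42, 76]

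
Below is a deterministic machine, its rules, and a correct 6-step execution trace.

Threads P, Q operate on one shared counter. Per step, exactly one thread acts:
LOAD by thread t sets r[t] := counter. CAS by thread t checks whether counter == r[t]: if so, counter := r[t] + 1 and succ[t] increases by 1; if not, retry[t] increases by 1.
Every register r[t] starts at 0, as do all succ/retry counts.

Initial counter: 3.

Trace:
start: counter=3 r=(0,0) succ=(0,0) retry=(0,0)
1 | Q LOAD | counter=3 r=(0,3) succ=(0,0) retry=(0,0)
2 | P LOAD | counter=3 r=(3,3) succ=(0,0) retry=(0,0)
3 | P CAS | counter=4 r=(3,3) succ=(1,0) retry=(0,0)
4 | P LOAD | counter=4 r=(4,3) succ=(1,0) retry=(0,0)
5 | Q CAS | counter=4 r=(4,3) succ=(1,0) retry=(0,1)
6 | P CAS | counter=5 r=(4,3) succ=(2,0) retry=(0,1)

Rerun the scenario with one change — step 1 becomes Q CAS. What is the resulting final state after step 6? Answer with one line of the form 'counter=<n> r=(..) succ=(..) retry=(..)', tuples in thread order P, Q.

(re-executing from step 1 with the substitution; state before step 1: counter=3 r=(0,0) succ=(0,0) retry=(0,0))
1 | Q CAS | counter=3 r=(0,0) succ=(0,0) retry=(0,1)
2 | P LOAD | counter=3 r=(3,0) succ=(0,0) retry=(0,1)
3 | P CAS | counter=4 r=(3,0) succ=(1,0) retry=(0,1)
4 | P LOAD | counter=4 r=(4,0) succ=(1,0) retry=(0,1)
5 | Q CAS | counter=4 r=(4,0) succ=(1,0) retry=(0,2)
6 | P CAS | counter=5 r=(4,0) succ=(2,0) retry=(0,2)

counter=5 r=(4,0) succ=(2,0) retry=(0,2)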